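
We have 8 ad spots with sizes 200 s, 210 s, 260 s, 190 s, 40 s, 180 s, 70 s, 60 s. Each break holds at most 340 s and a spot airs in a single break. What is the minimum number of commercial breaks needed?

Total = 260 + 210 + 200 + 190 + 180 + 70 + 60 + 40 = 1210 s.
Lower bound: ⌈1210/340⌉ = 4 commercial breaks.
Also, 5 ad spots each exceed 170 s, and no two of those can share a break, so at least 5 commercial breaks are needed.
A packing using 5 commercial breaks:
  break 1: 260 + 70 = 330
  break 2: 210 + 60 + 40 = 310
  break 3: 200 = 200
  break 4: 190 = 190
  break 5: 180 = 180
This matches the lower bound, so 5 is optimal.

5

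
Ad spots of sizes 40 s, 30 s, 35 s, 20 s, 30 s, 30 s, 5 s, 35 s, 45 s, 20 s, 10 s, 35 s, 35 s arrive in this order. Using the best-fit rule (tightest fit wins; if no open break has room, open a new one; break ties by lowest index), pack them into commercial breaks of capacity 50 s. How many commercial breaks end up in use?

  40 → break 1 (new)  [load 40/50]
  30 → break 2 (new)  [load 30/50]
  35 → break 3 (new)  [load 35/50]
  20 → break 2  [load 50/50]
  30 → break 4 (new)  [load 30/50]
  30 → break 5 (new)  [load 30/50]
  5 → break 1  [load 45/50]
  35 → break 6 (new)  [load 35/50]
  45 → break 7 (new)  [load 45/50]
  20 → break 4  [load 50/50]
  10 → break 3  [load 45/50]
  35 → break 8 (new)  [load 35/50]
  35 → break 9 (new)  [load 35/50]
9 commercial breaks opened.

9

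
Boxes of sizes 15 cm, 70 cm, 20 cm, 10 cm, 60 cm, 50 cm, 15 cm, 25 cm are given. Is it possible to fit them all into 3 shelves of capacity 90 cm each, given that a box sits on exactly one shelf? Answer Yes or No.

Yes

A valid assignment using 3 shelves:
  shelf 1: 70 + 20 = 90
  shelf 2: 60 + 25 = 85
  shelf 3: 50 + 15 + 15 + 10 = 90
Every load is within 90 cm, so 3 shelves suffice.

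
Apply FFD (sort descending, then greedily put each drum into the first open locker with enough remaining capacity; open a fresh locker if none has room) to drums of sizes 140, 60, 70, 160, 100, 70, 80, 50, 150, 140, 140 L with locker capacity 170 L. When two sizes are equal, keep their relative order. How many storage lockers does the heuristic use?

8

Sorted descending: 160, 150, 140, 140, 140, 100, 80, 70, 70, 60, 50.
  160 → locker 1 (new)  [load 160/170]
  150 → locker 2 (new)  [load 150/170]
  140 → locker 3 (new)  [load 140/170]
  140 → locker 4 (new)  [load 140/170]
  140 → locker 5 (new)  [load 140/170]
  100 → locker 6 (new)  [load 100/170]
  80 → locker 7 (new)  [load 80/170]
  70 → locker 6  [load 170/170]
  70 → locker 7  [load 150/170]
  60 → locker 8 (new)  [load 60/170]
  50 → locker 8  [load 110/170]
8 storage lockers opened.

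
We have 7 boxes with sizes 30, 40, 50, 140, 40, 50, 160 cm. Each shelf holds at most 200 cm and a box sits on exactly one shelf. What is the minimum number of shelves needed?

Total = 160 + 140 + 50 + 50 + 40 + 40 + 30 = 510 cm.
Lower bound: ⌈510/200⌉ = 3 shelves.
A packing using 3 shelves:
  shelf 1: 160 + 40 = 200
  shelf 2: 140 + 50 = 190
  shelf 3: 50 + 40 + 30 = 120
This matches the lower bound, so 3 is optimal.

3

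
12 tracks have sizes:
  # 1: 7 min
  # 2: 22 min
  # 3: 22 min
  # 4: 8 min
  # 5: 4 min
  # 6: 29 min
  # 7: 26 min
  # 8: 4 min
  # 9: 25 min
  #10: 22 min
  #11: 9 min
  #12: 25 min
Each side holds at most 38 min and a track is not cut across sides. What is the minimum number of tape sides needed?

7

Total = 29 + 26 + 25 + 25 + 22 + 22 + 22 + 9 + 8 + 7 + 4 + 4 = 203 min.
Lower bound: ⌈203/38⌉ = 6 tape sides.
Also, 7 tracks each exceed 19 min, and no two of those can share a side, so at least 7 tape sides are needed.
A packing using 7 tape sides:
  side 1: 29 + 9 = 38
  side 2: 26 + 8 + 4 = 38
  side 3: 25 + 7 + 4 = 36
  side 4: 25 = 25
  side 5: 22 = 22
  side 6: 22 = 22
  side 7: 22 = 22
This matches the lower bound, so 7 is optimal.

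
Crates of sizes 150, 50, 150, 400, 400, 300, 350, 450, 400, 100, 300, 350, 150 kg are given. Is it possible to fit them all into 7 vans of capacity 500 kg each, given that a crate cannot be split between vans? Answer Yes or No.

No

Total = 3550 kg; ⌈3550/500⌉ = 8.
At least 8 vans are required, but only 7 are allowed.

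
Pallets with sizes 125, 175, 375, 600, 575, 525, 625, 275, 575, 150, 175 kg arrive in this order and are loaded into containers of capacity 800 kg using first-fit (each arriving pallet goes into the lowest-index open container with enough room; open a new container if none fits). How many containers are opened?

6

  125 → container 1 (new)  [load 125/800]
  175 → container 1  [load 300/800]
  375 → container 1  [load 675/800]
  600 → container 2 (new)  [load 600/800]
  575 → container 3 (new)  [load 575/800]
  525 → container 4 (new)  [load 525/800]
  625 → container 5 (new)  [load 625/800]
  275 → container 4  [load 800/800]
  575 → container 6 (new)  [load 575/800]
  150 → container 2  [load 750/800]
  175 → container 3  [load 750/800]
6 containers opened.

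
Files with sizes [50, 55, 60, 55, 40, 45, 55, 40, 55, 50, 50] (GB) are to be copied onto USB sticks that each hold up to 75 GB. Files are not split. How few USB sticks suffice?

11

Total = 60 + 55 + 55 + 55 + 55 + 50 + 50 + 50 + 45 + 40 + 40 = 555 GB.
Lower bound: ⌈555/75⌉ = 8 USB sticks.
Also, 11 files each exceed 75/2 GB, and no two of those can share a USB stick, so at least 11 USB sticks are needed.
A packing using 11 USB sticks:
  USB stick 1: 60 = 60
  USB stick 2: 55 = 55
  USB stick 3: 55 = 55
  USB stick 4: 55 = 55
  USB stick 5: 55 = 55
  USB stick 6: 50 = 50
  USB stick 7: 50 = 50
  USB stick 8: 50 = 50
  USB stick 9: 45 = 45
  USB stick 10: 40 = 40
  USB stick 11: 40 = 40
This matches the lower bound, so 11 is optimal.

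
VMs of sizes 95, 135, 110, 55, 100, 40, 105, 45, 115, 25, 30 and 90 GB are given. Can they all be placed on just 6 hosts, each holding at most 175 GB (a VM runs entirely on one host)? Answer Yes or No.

Total = 945 GB; ⌈945/175⌉ = 6.
7 VMs each exceed half the capacity and cannot share a host, forcing at least 7 hosts.
At least 7 hosts are required, but only 6 are allowed.

No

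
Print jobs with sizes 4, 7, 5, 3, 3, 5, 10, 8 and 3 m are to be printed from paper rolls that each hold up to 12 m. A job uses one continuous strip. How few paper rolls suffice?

Total = 10 + 8 + 7 + 5 + 5 + 4 + 3 + 3 + 3 = 48 m.
Lower bound: ⌈48/12⌉ = 4 paper rolls.
A packing using 5 paper rolls:
  roll 1: 10 = 10
  roll 2: 8 + 4 = 12
  roll 3: 7 + 5 = 12
  roll 4: 5 + 3 + 3 = 11
  roll 5: 3 = 3
No arrangement into 4 paper rolls stays within capacity, so 5 is optimal.

5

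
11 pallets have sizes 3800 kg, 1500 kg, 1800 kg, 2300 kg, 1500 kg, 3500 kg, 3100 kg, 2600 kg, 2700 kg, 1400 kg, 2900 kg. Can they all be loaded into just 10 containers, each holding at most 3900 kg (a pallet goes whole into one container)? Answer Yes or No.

Yes

A valid assignment using 9 containers:
  container 1: 3800 = 3800
  container 2: 3500 = 3500
  container 3: 3100 = 3100
  container 4: 2900 = 2900
  container 5: 2700 = 2700
  container 6: 2600 = 2600
  container 7: 2300 + 1500 = 3800
  container 8: 1800 + 1500 = 3300
  container 9: 1400 = 1400
That uses only 9 ≤ 10, so 10 containers are enough.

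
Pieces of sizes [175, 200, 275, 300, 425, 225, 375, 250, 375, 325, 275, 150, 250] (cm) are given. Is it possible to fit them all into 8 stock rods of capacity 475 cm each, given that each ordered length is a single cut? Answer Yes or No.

No

Total = 3600 cm; ⌈3600/475⌉ = 8.
9 pieces each exceed half the capacity and cannot share a stock rod, forcing at least 9 stock rods.
At least 9 stock rods are required, but only 8 are allowed.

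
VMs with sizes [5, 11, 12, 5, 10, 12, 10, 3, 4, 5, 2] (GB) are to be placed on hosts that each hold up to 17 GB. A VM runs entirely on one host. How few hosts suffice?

5

Total = 12 + 12 + 11 + 10 + 10 + 5 + 5 + 5 + 4 + 3 + 2 = 79 GB.
Lower bound: ⌈79/17⌉ = 5 hosts.
A packing using 5 hosts:
  host 1: 12 + 5 = 17
  host 2: 12 + 5 = 17
  host 3: 11 + 5 = 16
  host 4: 10 + 4 + 3 = 17
  host 5: 10 + 2 = 12
This matches the lower bound, so 5 is optimal.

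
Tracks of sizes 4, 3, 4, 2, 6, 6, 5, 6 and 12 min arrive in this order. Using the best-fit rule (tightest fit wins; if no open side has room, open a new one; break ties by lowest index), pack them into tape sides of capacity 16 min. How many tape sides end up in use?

4

  4 → side 1 (new)  [load 4/16]
  3 → side 1  [load 7/16]
  4 → side 1  [load 11/16]
  2 → side 1  [load 13/16]
  6 → side 2 (new)  [load 6/16]
  6 → side 2  [load 12/16]
  5 → side 3 (new)  [load 5/16]
  6 → side 3  [load 11/16]
  12 → side 4 (new)  [load 12/16]
4 tape sides opened.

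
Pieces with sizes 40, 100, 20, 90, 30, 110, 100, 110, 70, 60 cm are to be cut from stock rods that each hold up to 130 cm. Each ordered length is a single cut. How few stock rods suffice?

6

Total = 110 + 110 + 100 + 100 + 90 + 70 + 60 + 40 + 30 + 20 = 730 cm.
Lower bound: ⌈730/130⌉ = 6 stock rods.
A packing using 6 stock rods:
  stock rod 1: 110 + 20 = 130
  stock rod 2: 110 = 110
  stock rod 3: 100 + 30 = 130
  stock rod 4: 100 = 100
  stock rod 5: 90 + 40 = 130
  stock rod 6: 70 + 60 = 130
This matches the lower bound, so 6 is optimal.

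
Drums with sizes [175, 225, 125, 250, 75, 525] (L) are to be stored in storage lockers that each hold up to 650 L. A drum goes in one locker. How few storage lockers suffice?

3

Total = 525 + 250 + 225 + 175 + 125 + 75 = 1375 L.
Lower bound: ⌈1375/650⌉ = 3 storage lockers.
A packing using 3 storage lockers:
  locker 1: 525 + 125 = 650
  locker 2: 250 + 225 + 175 = 650
  locker 3: 75 = 75
This matches the lower bound, so 3 is optimal.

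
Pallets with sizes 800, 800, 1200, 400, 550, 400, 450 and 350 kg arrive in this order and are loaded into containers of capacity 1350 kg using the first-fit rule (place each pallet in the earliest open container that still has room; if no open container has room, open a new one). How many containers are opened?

4

  800 → container 1 (new)  [load 800/1350]
  800 → container 2 (new)  [load 800/1350]
  1200 → container 3 (new)  [load 1200/1350]
  400 → container 1  [load 1200/1350]
  550 → container 2  [load 1350/1350]
  400 → container 4 (new)  [load 400/1350]
  450 → container 4  [load 850/1350]
  350 → container 4  [load 1200/1350]
4 containers opened.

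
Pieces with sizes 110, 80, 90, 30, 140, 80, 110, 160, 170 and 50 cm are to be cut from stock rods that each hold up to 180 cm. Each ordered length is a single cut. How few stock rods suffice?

7

Total = 170 + 160 + 140 + 110 + 110 + 90 + 80 + 80 + 50 + 30 = 1020 cm.
Lower bound: ⌈1020/180⌉ = 6 stock rods.
A packing using 7 stock rods:
  stock rod 1: 170 = 170
  stock rod 2: 160 = 160
  stock rod 3: 140 + 30 = 170
  stock rod 4: 110 + 50 = 160
  stock rod 5: 110 = 110
  stock rod 6: 90 + 80 = 170
  stock rod 7: 80 = 80
No arrangement into 6 stock rods stays within capacity, so 7 is optimal.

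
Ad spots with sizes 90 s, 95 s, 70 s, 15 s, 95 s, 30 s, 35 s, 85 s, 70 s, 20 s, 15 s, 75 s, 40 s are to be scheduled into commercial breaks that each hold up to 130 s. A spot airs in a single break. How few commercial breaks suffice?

7

Total = 95 + 95 + 90 + 85 + 75 + 70 + 70 + 40 + 35 + 30 + 20 + 15 + 15 = 735 s.
Lower bound: ⌈735/130⌉ = 6 commercial breaks.
Also, 7 ad spots each exceed 65 s, and no two of those can share a break, so at least 7 commercial breaks are needed.
A packing using 7 commercial breaks:
  break 1: 95 + 35 = 130
  break 2: 95 + 30 = 125
  break 3: 90 + 40 = 130
  break 4: 85 + 20 + 15 = 120
  break 5: 75 + 15 = 90
  break 6: 70 = 70
  break 7: 70 = 70
This matches the lower bound, so 7 is optimal.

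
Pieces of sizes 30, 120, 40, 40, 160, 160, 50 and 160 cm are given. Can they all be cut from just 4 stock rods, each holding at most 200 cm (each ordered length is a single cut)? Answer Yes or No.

A valid assignment using 4 stock rods:
  stock rod 1: 160 + 40 = 200
  stock rod 2: 160 + 40 = 200
  stock rod 3: 160 + 30 = 190
  stock rod 4: 120 + 50 = 170
Every load is within 200 cm, so 4 stock rods suffice.

Yes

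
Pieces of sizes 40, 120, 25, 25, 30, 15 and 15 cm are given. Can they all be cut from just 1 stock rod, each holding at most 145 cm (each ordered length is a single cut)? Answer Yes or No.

No

Total = 270 cm; ⌈270/145⌉ = 2.
At least 2 stock rods are required, but only 1 is allowed.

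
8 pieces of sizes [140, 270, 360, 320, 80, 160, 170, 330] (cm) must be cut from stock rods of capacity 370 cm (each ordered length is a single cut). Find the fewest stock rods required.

6

Total = 360 + 330 + 320 + 270 + 170 + 160 + 140 + 80 = 1830 cm.
Lower bound: ⌈1830/370⌉ = 5 stock rods.
A packing using 6 stock rods:
  stock rod 1: 360 = 360
  stock rod 2: 330 = 330
  stock rod 3: 320 = 320
  stock rod 4: 270 + 80 = 350
  stock rod 5: 170 + 160 = 330
  stock rod 6: 140 = 140
No arrangement into 5 stock rods stays within capacity, so 6 is optimal.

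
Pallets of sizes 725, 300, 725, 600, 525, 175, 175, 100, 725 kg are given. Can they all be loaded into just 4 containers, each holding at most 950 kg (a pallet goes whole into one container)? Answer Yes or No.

No

Total = 4050 kg; ⌈4050/950⌉ = 5.
At least 5 containers are required, but only 4 are allowed.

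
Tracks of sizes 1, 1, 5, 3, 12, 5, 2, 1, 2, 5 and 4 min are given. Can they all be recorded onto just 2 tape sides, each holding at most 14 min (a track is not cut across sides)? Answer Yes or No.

No

Total = 41 min; ⌈41/14⌉ = 3.
At least 3 tape sides are required, but only 2 are allowed.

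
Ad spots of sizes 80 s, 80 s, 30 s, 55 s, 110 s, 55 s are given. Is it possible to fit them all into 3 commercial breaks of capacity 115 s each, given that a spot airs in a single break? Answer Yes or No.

No

Total = 410 s; ⌈410/115⌉ = 4.
At least 4 commercial breaks are required, but only 3 are allowed.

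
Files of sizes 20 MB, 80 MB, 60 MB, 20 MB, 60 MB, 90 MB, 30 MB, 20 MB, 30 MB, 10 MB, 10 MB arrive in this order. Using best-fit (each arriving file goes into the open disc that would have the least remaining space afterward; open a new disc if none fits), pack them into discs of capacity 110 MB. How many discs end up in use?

4

  20 → disc 1 (new)  [load 20/110]
  80 → disc 1  [load 100/110]
  60 → disc 2 (new)  [load 60/110]
  20 → disc 2  [load 80/110]
  60 → disc 3 (new)  [load 60/110]
  90 → disc 4 (new)  [load 90/110]
  30 → disc 2  [load 110/110]
  20 → disc 4  [load 110/110]
  30 → disc 3  [load 90/110]
  10 → disc 1  [load 110/110]
  10 → disc 3  [load 100/110]
4 discs opened.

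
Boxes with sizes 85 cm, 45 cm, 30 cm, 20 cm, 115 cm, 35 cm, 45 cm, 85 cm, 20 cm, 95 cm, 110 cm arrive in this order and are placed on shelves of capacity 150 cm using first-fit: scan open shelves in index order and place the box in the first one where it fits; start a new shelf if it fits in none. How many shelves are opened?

6

  85 → shelf 1 (new)  [load 85/150]
  45 → shelf 1  [load 130/150]
  30 → shelf 2 (new)  [load 30/150]
  20 → shelf 1  [load 150/150]
  115 → shelf 2  [load 145/150]
  35 → shelf 3 (new)  [load 35/150]
  45 → shelf 3  [load 80/150]
  85 → shelf 4 (new)  [load 85/150]
  20 → shelf 3  [load 100/150]
  95 → shelf 5 (new)  [load 95/150]
  110 → shelf 6 (new)  [load 110/150]
6 shelves opened.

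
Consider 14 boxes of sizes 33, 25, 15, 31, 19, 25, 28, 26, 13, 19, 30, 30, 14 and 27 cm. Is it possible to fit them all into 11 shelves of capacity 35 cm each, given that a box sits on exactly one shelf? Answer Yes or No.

No

Total = 335 cm; ⌈335/35⌉ = 10.
11 boxes each exceed half the capacity and cannot share a shelf, forcing at least 11 shelves.
The bound of 11 does not rule out 11, but exhaustive search shows no assignment into 11 shelves of capacity 35 cm exists — the minimum is 12.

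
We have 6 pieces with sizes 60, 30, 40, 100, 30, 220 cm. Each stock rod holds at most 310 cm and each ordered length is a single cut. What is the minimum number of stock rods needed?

Total = 220 + 100 + 60 + 40 + 30 + 30 = 480 cm.
Lower bound: ⌈480/310⌉ = 2 stock rods.
A packing using 2 stock rods:
  stock rod 1: 220 + 60 + 30 = 310
  stock rod 2: 100 + 40 + 30 = 170
This matches the lower bound, so 2 is optimal.

2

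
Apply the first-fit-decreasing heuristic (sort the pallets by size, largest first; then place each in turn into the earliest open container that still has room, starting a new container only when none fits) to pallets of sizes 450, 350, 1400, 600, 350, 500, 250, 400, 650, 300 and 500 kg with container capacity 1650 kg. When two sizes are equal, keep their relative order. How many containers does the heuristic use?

4

Sorted descending: 1400, 650, 600, 500, 500, 450, 400, 350, 350, 300, 250.
  1400 → container 1 (new)  [load 1400/1650]
  650 → container 2 (new)  [load 650/1650]
  600 → container 2  [load 1250/1650]
  500 → container 3 (new)  [load 500/1650]
  500 → container 3  [load 1000/1650]
  450 → container 3  [load 1450/1650]
  400 → container 2  [load 1650/1650]
  350 → container 4 (new)  [load 350/1650]
  350 → container 4  [load 700/1650]
  300 → container 4  [load 1000/1650]
  250 → container 1  [load 1650/1650]
4 containers opened.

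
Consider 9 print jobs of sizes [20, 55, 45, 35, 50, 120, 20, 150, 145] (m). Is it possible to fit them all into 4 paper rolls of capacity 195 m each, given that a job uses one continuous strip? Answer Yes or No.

Yes

A valid assignment using 4 paper rolls:
  roll 1: 150 + 45 = 195
  roll 2: 145 + 50 = 195
  roll 3: 120 + 55 + 20 = 195
  roll 4: 35 + 20 = 55
Every load is within 195 m, so 4 paper rolls suffice.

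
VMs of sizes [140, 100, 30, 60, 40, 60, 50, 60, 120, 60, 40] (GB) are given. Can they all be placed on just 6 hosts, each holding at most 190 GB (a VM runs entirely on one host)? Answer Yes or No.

Yes

A valid assignment using 5 hosts:
  host 1: 140 + 50 = 190
  host 2: 120 + 60 = 180
  host 3: 100 + 60 + 30 = 190
  host 4: 60 + 60 + 40 = 160
  host 5: 40 = 40
That uses only 5 ≤ 6, so 6 hosts are enough.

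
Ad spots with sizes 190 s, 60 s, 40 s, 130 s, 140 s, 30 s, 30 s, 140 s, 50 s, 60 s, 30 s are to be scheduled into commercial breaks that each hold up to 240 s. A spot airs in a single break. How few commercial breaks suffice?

Total = 190 + 140 + 140 + 130 + 60 + 60 + 50 + 40 + 30 + 30 + 30 = 900 s.
Lower bound: ⌈900/240⌉ = 4 commercial breaks.
A packing using 4 commercial breaks:
  break 1: 190 + 50 = 240
  break 2: 140 + 60 + 40 = 240
  break 3: 140 + 60 + 30 = 230
  break 4: 130 + 30 + 30 = 190
This matches the lower bound, so 4 is optimal.

4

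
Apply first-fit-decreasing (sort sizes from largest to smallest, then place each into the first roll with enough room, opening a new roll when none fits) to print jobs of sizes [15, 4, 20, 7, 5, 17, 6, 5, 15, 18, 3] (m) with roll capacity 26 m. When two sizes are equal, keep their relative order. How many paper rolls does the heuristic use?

Sorted descending: 20, 18, 17, 15, 15, 7, 6, 5, 5, 4, 3.
  20 → roll 1 (new)  [load 20/26]
  18 → roll 2 (new)  [load 18/26]
  17 → roll 3 (new)  [load 17/26]
  15 → roll 4 (new)  [load 15/26]
  15 → roll 5 (new)  [load 15/26]
  7 → roll 2  [load 25/26]
  6 → roll 1  [load 26/26]
  5 → roll 3  [load 22/26]
  5 → roll 4  [load 20/26]
  4 → roll 3  [load 26/26]
  3 → roll 4  [load 23/26]
5 paper rolls opened.

5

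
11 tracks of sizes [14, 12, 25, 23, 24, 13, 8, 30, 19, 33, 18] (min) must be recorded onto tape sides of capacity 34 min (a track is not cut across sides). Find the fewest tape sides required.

Total = 33 + 30 + 25 + 24 + 23 + 19 + 18 + 14 + 13 + 12 + 8 = 219 min.
Lower bound: ⌈219/34⌉ = 7 tape sides.
A packing using 8 tape sides:
  side 1: 33 = 33
  side 2: 30 = 30
  side 3: 25 + 8 = 33
  side 4: 24 = 24
  side 5: 23 = 23
  side 6: 19 + 14 = 33
  side 7: 18 + 13 = 31
  side 8: 12 = 12
No arrangement into 7 tape sides stays within capacity, so 8 is optimal.

8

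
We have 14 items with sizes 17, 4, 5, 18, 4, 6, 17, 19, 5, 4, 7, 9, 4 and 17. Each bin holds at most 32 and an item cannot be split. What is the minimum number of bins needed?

5

Total = 19 + 18 + 17 + 17 + 17 + 9 + 7 + 6 + 5 + 5 + 4 + 4 + 4 + 4 = 136.
Lower bound: ⌈136/32⌉ = 5 bins.
A packing using 5 bins:
  bin 1: 19 + 9 + 4 = 32
  bin 2: 18 + 7 + 6 = 31
  bin 3: 17 + 5 + 5 + 4 = 31
  bin 4: 17 + 4 + 4 = 25
  bin 5: 17 = 17
This matches the lower bound, so 5 is optimal.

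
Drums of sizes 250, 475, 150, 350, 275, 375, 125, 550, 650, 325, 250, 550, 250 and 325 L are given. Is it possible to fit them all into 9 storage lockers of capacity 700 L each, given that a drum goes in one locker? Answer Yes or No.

Yes

A valid assignment using 8 storage lockers:
  locker 1: 650 = 650
  locker 2: 550 + 150 = 700
  locker 3: 550 + 125 = 675
  locker 4: 475 = 475
  locker 5: 375 + 325 = 700
  locker 6: 350 + 325 = 675
  locker 7: 275 + 250 = 525
  locker 8: 250 + 250 = 500
That uses only 8 ≤ 9, so 9 storage lockers are enough.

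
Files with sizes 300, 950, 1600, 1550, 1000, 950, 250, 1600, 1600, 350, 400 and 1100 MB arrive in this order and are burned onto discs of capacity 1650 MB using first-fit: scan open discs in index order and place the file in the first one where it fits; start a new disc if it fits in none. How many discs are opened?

8

  300 → disc 1 (new)  [load 300/1650]
  950 → disc 1  [load 1250/1650]
  1600 → disc 2 (new)  [load 1600/1650]
  1550 → disc 3 (new)  [load 1550/1650]
  1000 → disc 4 (new)  [load 1000/1650]
  950 → disc 5 (new)  [load 950/1650]
  250 → disc 1  [load 1500/1650]
  1600 → disc 6 (new)  [load 1600/1650]
  1600 → disc 7 (new)  [load 1600/1650]
  350 → disc 4  [load 1350/1650]
  400 → disc 5  [load 1350/1650]
  1100 → disc 8 (new)  [load 1100/1650]
8 discs opened.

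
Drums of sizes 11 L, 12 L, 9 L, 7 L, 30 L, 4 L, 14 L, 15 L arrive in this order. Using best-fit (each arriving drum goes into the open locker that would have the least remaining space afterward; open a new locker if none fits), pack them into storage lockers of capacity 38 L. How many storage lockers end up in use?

  11 → locker 1 (new)  [load 11/38]
  12 → locker 1  [load 23/38]
  9 → locker 1  [load 32/38]
  7 → locker 2 (new)  [load 7/38]
  30 → locker 2  [load 37/38]
  4 → locker 1  [load 36/38]
  14 → locker 3 (new)  [load 14/38]
  15 → locker 3  [load 29/38]
3 storage lockers opened.

3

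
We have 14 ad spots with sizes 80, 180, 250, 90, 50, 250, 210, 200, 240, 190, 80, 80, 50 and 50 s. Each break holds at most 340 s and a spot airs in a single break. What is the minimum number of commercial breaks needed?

7

Total = 250 + 250 + 240 + 210 + 200 + 190 + 180 + 90 + 80 + 80 + 80 + 50 + 50 + 50 = 2000 s.
Lower bound: ⌈2000/340⌉ = 6 commercial breaks.
Also, 7 ad spots each exceed 170 s, and no two of those can share a break, so at least 7 commercial breaks are needed.
A packing using 7 commercial breaks:
  break 1: 250 + 90 = 340
  break 2: 250 + 80 = 330
  break 3: 240 + 80 = 320
  break 4: 210 + 80 + 50 = 340
  break 5: 200 + 50 + 50 = 300
  break 6: 190 = 190
  break 7: 180 = 180
This matches the lower bound, so 7 is optimal.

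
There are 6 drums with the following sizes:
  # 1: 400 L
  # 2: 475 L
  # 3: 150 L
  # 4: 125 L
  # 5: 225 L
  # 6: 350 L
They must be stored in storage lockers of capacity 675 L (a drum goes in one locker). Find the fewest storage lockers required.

Total = 475 + 400 + 350 + 225 + 150 + 125 = 1725 L.
Lower bound: ⌈1725/675⌉ = 3 storage lockers.
A packing using 3 storage lockers:
  locker 1: 475 + 150 = 625
  locker 2: 400 + 225 = 625
  locker 3: 350 + 125 = 475
This matches the lower bound, so 3 is optimal.

3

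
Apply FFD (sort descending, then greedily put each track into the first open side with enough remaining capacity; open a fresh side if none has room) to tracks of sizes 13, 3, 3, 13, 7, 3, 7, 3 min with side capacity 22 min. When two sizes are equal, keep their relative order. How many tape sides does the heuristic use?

Sorted descending: 13, 13, 7, 7, 3, 3, 3, 3.
  13 → side 1 (new)  [load 13/22]
  13 → side 2 (new)  [load 13/22]
  7 → side 1  [load 20/22]
  7 → side 2  [load 20/22]
  3 → side 3 (new)  [load 3/22]
  3 → side 3  [load 6/22]
  3 → side 3  [load 9/22]
  3 → side 3  [load 12/22]
3 tape sides opened.

3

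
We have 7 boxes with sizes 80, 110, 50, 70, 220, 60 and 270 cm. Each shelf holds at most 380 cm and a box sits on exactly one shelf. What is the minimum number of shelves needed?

3

Total = 270 + 220 + 110 + 80 + 70 + 60 + 50 = 860 cm.
Lower bound: ⌈860/380⌉ = 3 shelves.
A packing using 3 shelves:
  shelf 1: 270 + 110 = 380
  shelf 2: 220 + 80 + 70 = 370
  shelf 3: 60 + 50 = 110
This matches the lower bound, so 3 is optimal.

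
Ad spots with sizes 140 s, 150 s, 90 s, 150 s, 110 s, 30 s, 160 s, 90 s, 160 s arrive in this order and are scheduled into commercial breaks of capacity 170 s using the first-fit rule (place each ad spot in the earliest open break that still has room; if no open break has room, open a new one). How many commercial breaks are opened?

8

  140 → break 1 (new)  [load 140/170]
  150 → break 2 (new)  [load 150/170]
  90 → break 3 (new)  [load 90/170]
  150 → break 4 (new)  [load 150/170]
  110 → break 5 (new)  [load 110/170]
  30 → break 1  [load 170/170]
  160 → break 6 (new)  [load 160/170]
  90 → break 7 (new)  [load 90/170]
  160 → break 8 (new)  [load 160/170]
8 commercial breaks opened.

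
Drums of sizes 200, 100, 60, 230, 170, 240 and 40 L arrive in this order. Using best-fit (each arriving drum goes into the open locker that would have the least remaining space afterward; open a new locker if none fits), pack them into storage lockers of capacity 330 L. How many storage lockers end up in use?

  200 → locker 1 (new)  [load 200/330]
  100 → locker 1  [load 300/330]
  60 → locker 2 (new)  [load 60/330]
  230 → locker 2  [load 290/330]
  170 → locker 3 (new)  [load 170/330]
  240 → locker 4 (new)  [load 240/330]
  40 → locker 2  [load 330/330]
4 storage lockers opened.

4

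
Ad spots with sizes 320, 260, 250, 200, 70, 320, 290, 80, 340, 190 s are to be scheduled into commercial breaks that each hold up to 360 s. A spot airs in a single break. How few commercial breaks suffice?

Total = 340 + 320 + 320 + 290 + 260 + 250 + 200 + 190 + 80 + 70 = 2320 s.
Lower bound: ⌈2320/360⌉ = 7 commercial breaks.
Also, 8 ad spots each exceed 180 s, and no two of those can share a break, so at least 8 commercial breaks are needed.
A packing using 8 commercial breaks:
  break 1: 340 = 340
  break 2: 320 = 320
  break 3: 320 = 320
  break 4: 290 + 70 = 360
  break 5: 260 + 80 = 340
  break 6: 250 = 250
  break 7: 200 = 200
  break 8: 190 = 190
This matches the lower bound, so 8 is optimal.

8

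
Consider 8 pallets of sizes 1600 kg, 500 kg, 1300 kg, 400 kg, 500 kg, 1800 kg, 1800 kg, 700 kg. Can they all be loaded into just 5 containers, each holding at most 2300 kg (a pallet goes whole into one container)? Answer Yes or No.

A valid assignment using 4 containers:
  container 1: 1800 + 500 = 2300
  container 2: 1800 + 500 = 2300
  container 3: 1600 + 700 = 2300
  container 4: 1300 + 400 = 1700
That uses only 4 ≤ 5, so 5 containers are enough.

Yes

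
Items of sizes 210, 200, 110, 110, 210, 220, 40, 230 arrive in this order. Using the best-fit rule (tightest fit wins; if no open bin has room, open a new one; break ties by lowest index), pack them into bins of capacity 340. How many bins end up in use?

  210 → bin 1 (new)  [load 210/340]
  200 → bin 2 (new)  [load 200/340]
  110 → bin 1  [load 320/340]
  110 → bin 2  [load 310/340]
  210 → bin 3 (new)  [load 210/340]
  220 → bin 4 (new)  [load 220/340]
  40 → bin 4  [load 260/340]
  230 → bin 5 (new)  [load 230/340]
5 bins opened.

5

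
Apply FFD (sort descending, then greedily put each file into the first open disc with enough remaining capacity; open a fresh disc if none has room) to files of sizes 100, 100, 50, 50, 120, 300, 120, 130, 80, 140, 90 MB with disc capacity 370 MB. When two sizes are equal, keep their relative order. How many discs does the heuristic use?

Sorted descending: 300, 140, 130, 120, 120, 100, 100, 90, 80, 50, 50.
  300 → disc 1 (new)  [load 300/370]
  140 → disc 2 (new)  [load 140/370]
  130 → disc 2  [load 270/370]
  120 → disc 3 (new)  [load 120/370]
  120 → disc 3  [load 240/370]
  100 → disc 2  [load 370/370]
  100 → disc 3  [load 340/370]
  90 → disc 4 (new)  [load 90/370]
  80 → disc 4  [load 170/370]
  50 → disc 1  [load 350/370]
  50 → disc 4  [load 220/370]
4 discs opened.

4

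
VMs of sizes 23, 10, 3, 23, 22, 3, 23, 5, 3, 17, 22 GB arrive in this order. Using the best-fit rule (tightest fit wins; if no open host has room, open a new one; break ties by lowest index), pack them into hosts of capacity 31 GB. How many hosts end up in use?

  23 → host 1 (new)  [load 23/31]
  10 → host 2 (new)  [load 10/31]
  3 → host 1  [load 26/31]
  23 → host 3 (new)  [load 23/31]
  22 → host 4 (new)  [load 22/31]
  3 → host 1  [load 29/31]
  23 → host 5 (new)  [load 23/31]
  5 → host 3  [load 28/31]
  3 → host 3  [load 31/31]
  17 → host 2  [load 27/31]
  22 → host 6 (new)  [load 22/31]
6 hosts opened.

6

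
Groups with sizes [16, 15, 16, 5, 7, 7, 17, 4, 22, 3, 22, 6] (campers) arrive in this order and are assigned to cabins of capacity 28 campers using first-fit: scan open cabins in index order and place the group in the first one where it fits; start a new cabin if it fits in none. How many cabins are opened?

  16 → cabin 1 (new)  [load 16/28]
  15 → cabin 2 (new)  [load 15/28]
  16 → cabin 3 (new)  [load 16/28]
  5 → cabin 1  [load 21/28]
  7 → cabin 1  [load 28/28]
  7 → cabin 2  [load 22/28]
  17 → cabin 4 (new)  [load 17/28]
  4 → cabin 2  [load 26/28]
  22 → cabin 5 (new)  [load 22/28]
  3 → cabin 3  [load 19/28]
  22 → cabin 6 (new)  [load 22/28]
  6 → cabin 3  [load 25/28]
6 cabins opened.

6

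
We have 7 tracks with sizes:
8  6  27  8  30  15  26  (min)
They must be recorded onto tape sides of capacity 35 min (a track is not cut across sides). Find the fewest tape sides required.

4

Total = 30 + 27 + 26 + 15 + 8 + 8 + 6 = 120 min.
Lower bound: ⌈120/35⌉ = 4 tape sides.
A packing using 4 tape sides:
  side 1: 30 = 30
  side 2: 27 + 8 = 35
  side 3: 26 + 8 = 34
  side 4: 15 + 6 = 21
This matches the lower bound, so 4 is optimal.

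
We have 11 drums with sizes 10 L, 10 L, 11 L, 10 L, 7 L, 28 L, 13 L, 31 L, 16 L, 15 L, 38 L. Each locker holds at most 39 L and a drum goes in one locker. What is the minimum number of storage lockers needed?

Total = 38 + 31 + 28 + 16 + 15 + 13 + 11 + 10 + 10 + 10 + 7 = 189 L.
Lower bound: ⌈189/39⌉ = 5 storage lockers.
A packing using 5 storage lockers:
  locker 1: 38 = 38
  locker 2: 31 + 7 = 38
  locker 3: 28 + 11 = 39
  locker 4: 16 + 13 + 10 = 39
  locker 5: 15 + 10 + 10 = 35
This matches the lower bound, so 5 is optimal.

5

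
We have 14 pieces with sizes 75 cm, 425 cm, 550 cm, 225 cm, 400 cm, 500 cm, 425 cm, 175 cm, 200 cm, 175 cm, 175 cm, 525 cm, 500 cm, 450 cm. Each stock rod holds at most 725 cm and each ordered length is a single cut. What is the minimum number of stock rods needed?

8

Total = 550 + 525 + 500 + 500 + 450 + 425 + 425 + 400 + 225 + 200 + 175 + 175 + 175 + 75 = 4800 cm.
Lower bound: ⌈4800/725⌉ = 7 stock rods.
Also, 8 pieces each exceed 725/2 cm, and no two of those can share a stock rod, so at least 8 stock rods are needed.
A packing using 8 stock rods:
  stock rod 1: 550 + 175 = 725
  stock rod 2: 525 + 200 = 725
  stock rod 3: 500 + 225 = 725
  stock rod 4: 500 + 175 = 675
  stock rod 5: 450 + 175 + 75 = 700
  stock rod 6: 425 = 425
  stock rod 7: 425 = 425
  stock rod 8: 400 = 400
This matches the lower bound, so 8 is optimal.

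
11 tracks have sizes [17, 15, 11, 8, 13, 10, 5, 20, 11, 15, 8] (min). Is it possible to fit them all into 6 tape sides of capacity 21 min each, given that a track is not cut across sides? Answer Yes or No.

Total = 133 min; ⌈133/21⌉ = 7.
At least 7 tape sides are required, but only 6 are allowed.

No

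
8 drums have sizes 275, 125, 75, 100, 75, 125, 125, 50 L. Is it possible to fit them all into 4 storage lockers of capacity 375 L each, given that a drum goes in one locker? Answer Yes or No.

Yes

A valid assignment using 3 storage lockers:
  locker 1: 275 + 100 = 375
  locker 2: 125 + 125 + 125 = 375
  locker 3: 75 + 75 + 50 = 200
That uses only 3 ≤ 4, so 4 storage lockers are enough.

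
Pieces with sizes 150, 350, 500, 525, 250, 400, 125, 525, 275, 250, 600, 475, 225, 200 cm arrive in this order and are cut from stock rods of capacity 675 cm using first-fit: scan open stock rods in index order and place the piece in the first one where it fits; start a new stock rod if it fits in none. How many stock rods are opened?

9

  150 → stock rod 1 (new)  [load 150/675]
  350 → stock rod 1  [load 500/675]
  500 → stock rod 2 (new)  [load 500/675]
  525 → stock rod 3 (new)  [load 525/675]
  250 → stock rod 4 (new)  [load 250/675]
  400 → stock rod 4  [load 650/675]
  125 → stock rod 1  [load 625/675]
  525 → stock rod 5 (new)  [load 525/675]
  275 → stock rod 6 (new)  [load 275/675]
  250 → stock rod 6  [load 525/675]
  600 → stock rod 7 (new)  [load 600/675]
  475 → stock rod 8 (new)  [load 475/675]
  225 → stock rod 9 (new)  [load 225/675]
  200 → stock rod 8  [load 675/675]
9 stock rods opened.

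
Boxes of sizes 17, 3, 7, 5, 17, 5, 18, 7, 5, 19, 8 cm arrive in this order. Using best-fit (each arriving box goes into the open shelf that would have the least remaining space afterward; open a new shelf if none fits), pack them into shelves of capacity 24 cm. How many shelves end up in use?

  17 → shelf 1 (new)  [load 17/24]
  3 → shelf 1  [load 20/24]
  7 → shelf 2 (new)  [load 7/24]
  5 → shelf 2  [load 12/24]
  17 → shelf 3 (new)  [load 17/24]
  5 → shelf 3  [load 22/24]
  18 → shelf 4 (new)  [load 18/24]
  7 → shelf 2  [load 19/24]
  5 → shelf 2  [load 24/24]
  19 → shelf 5 (new)  [load 19/24]
  8 → shelf 6 (new)  [load 8/24]
6 shelves opened.

6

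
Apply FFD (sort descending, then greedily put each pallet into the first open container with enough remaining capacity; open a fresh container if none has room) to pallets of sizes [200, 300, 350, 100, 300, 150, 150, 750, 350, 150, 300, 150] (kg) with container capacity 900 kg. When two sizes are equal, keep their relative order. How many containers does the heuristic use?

Sorted descending: 750, 350, 350, 300, 300, 300, 200, 150, 150, 150, 150, 100.
  750 → container 1 (new)  [load 750/900]
  350 → container 2 (new)  [load 350/900]
  350 → container 2  [load 700/900]
  300 → container 3 (new)  [load 300/900]
  300 → container 3  [load 600/900]
  300 → container 3  [load 900/900]
  200 → container 2  [load 900/900]
  150 → container 1  [load 900/900]
  150 → container 4 (new)  [load 150/900]
  150 → container 4  [load 300/900]
  150 → container 4  [load 450/900]
  100 → container 4  [load 550/900]
4 containers opened.

4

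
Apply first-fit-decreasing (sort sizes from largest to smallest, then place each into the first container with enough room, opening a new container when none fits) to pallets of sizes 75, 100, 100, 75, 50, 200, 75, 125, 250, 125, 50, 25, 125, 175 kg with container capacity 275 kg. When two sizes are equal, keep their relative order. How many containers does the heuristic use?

Sorted descending: 250, 200, 175, 125, 125, 125, 100, 100, 75, 75, 75, 50, 50, 25.
  250 → container 1 (new)  [load 250/275]
  200 → container 2 (new)  [load 200/275]
  175 → container 3 (new)  [load 175/275]
  125 → container 4 (new)  [load 125/275]
  125 → container 4  [load 250/275]
  125 → container 5 (new)  [load 125/275]
  100 → container 3  [load 275/275]
  100 → container 5  [load 225/275]
  75 → container 2  [load 275/275]
  75 → container 6 (new)  [load 75/275]
  75 → container 6  [load 150/275]
  50 → container 5  [load 275/275]
  50 → container 6  [load 200/275]
  25 → container 1  [load 275/275]
6 containers opened.

6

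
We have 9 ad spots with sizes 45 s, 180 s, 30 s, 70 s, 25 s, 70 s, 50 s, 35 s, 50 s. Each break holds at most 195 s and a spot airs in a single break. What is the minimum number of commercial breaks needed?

Total = 180 + 70 + 70 + 50 + 50 + 45 + 35 + 30 + 25 = 555 s.
Lower bound: ⌈555/195⌉ = 3 commercial breaks.
A packing using 3 commercial breaks:
  break 1: 180 = 180
  break 2: 70 + 70 + 50 = 190
  break 3: 50 + 45 + 35 + 30 + 25 = 185
This matches the lower bound, so 3 is optimal.

3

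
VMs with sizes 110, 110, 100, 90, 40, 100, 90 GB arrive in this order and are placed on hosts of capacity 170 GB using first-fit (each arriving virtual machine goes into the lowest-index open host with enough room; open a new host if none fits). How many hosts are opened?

6

  110 → host 1 (new)  [load 110/170]
  110 → host 2 (new)  [load 110/170]
  100 → host 3 (new)  [load 100/170]
  90 → host 4 (new)  [load 90/170]
  40 → host 1  [load 150/170]
  100 → host 5 (new)  [load 100/170]
  90 → host 6 (new)  [load 90/170]
6 hosts opened.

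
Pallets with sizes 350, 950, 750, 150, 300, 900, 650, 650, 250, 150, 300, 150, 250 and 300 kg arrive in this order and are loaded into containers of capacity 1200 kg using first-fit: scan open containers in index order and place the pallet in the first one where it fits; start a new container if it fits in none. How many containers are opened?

6

  350 → container 1 (new)  [load 350/1200]
  950 → container 2 (new)  [load 950/1200]
  750 → container 1  [load 1100/1200]
  150 → container 2  [load 1100/1200]
  300 → container 3 (new)  [load 300/1200]
  900 → container 3  [load 1200/1200]
  650 → container 4 (new)  [load 650/1200]
  650 → container 5 (new)  [load 650/1200]
  250 → container 4  [load 900/1200]
  150 → container 4  [load 1050/1200]
  300 → container 5  [load 950/1200]
  150 → container 4  [load 1200/1200]
  250 → container 5  [load 1200/1200]
  300 → container 6 (new)  [load 300/1200]
6 containers opened.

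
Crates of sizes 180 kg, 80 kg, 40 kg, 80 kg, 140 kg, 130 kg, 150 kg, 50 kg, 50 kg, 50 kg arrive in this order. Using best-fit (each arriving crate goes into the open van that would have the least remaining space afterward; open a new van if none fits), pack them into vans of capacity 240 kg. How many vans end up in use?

5

  180 → van 1 (new)  [load 180/240]
  80 → van 2 (new)  [load 80/240]
  40 → van 1  [load 220/240]
  80 → van 2  [load 160/240]
  140 → van 3 (new)  [load 140/240]
  130 → van 4 (new)  [load 130/240]
  150 → van 5 (new)  [load 150/240]
  50 → van 2  [load 210/240]
  50 → van 5  [load 200/240]
  50 → van 3  [load 190/240]
5 vans opened.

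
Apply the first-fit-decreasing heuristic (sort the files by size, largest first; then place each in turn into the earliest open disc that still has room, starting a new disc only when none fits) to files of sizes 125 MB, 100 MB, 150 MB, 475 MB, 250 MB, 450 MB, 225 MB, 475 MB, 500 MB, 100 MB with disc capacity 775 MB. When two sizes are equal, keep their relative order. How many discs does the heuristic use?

Sorted descending: 500, 475, 475, 450, 250, 225, 150, 125, 100, 100.
  500 → disc 1 (new)  [load 500/775]
  475 → disc 2 (new)  [load 475/775]
  475 → disc 3 (new)  [load 475/775]
  450 → disc 4 (new)  [load 450/775]
  250 → disc 1  [load 750/775]
  225 → disc 2  [load 700/775]
  150 → disc 3  [load 625/775]
  125 → disc 3  [load 750/775]
  100 → disc 4  [load 550/775]
  100 → disc 4  [load 650/775]
4 discs opened.

4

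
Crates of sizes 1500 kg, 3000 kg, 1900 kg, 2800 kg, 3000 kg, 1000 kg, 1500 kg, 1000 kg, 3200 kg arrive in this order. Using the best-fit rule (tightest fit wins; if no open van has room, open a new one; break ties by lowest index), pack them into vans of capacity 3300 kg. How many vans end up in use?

7

  1500 → van 1 (new)  [load 1500/3300]
  3000 → van 2 (new)  [load 3000/3300]
  1900 → van 3 (new)  [load 1900/3300]
  2800 → van 4 (new)  [load 2800/3300]
  3000 → van 5 (new)  [load 3000/3300]
  1000 → van 3  [load 2900/3300]
  1500 → van 1  [load 3000/3300]
  1000 → van 6 (new)  [load 1000/3300]
  3200 → van 7 (new)  [load 3200/3300]
7 vans opened.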